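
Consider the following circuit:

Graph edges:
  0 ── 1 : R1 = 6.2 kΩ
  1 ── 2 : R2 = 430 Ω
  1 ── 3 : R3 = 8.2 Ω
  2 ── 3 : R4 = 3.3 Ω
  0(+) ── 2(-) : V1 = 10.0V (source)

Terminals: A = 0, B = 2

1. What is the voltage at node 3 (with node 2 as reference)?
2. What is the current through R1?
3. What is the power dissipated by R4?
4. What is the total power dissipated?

Nodal analysis, taking node 2 as the 0 V reference.
Source V1 fixes V_0 = 10 V.
KCL at each unknown node (sum of currents leaving = 0; resistances in Ω):
  Node 1: (V_1 - 10)/6200 + (V_1 - 0)/430 + (V_1 - V_3)/8.2 = 0
  Node 3: (V_3 - V_1)/8.2 + (V_3 - 0)/3.3 = 0
Collecting terms (coefficients in siemens):
  0.1244·V_1 - 0.122·V_3 = 0.001613
  0.425·V_3 - 0.122·V_1 = 0
Determinant D = (0.1244)(0.425) - (-0.122)(-0.122) = 0.03801
V_1 = [(0.001613)(0.425) - (-0.122)(0)]/D = 0.01803 V
V_3 = [(0.1244)(0) - (0.001613)(-0.122)]/D = 0.005175 V
Part 1:
  Read off the nodal solution: V_3 = 0.005175 V
Part 2:
  I_R1 = (V_0 - V_1)/R1 = (10 - 0.01803)/6200 = 0.00161 A
  Magnitude: I_R1 = 0.00161 A
Part 3:
  I_R4 = (V_2 - V_3)/R4 = (0 - 0.005175)/3.3 = -0.001568 A
  P_R4 = I_R4² × R4 = (-0.001568)² × 3.3 = 0.000008114 W
Part 4:
  Power in each resistor, P = (ΔV)²/R:
    P_R1 = (10 - 0.01803)²/6200 = 0.01607 W
    P_R2 = (0.01803 - 0)²/430 = 0.0000007562 W
    P_R3 = (0.01803 - 0.005175)²/8.2 = 0.00002016 W
    P_R4 = (0 - 0.005175)²/3.3 = 0.000008114 W
  P_total = P_R1 + P_R2 + P_R3 + P_R4 = 0.0161 W

Final answers:
1. V_3 = 0.005175 V
2. I_R1 = 0.00161 A
3. P_R4 = 8.114e-06 W
4. P_total = 0.0161 W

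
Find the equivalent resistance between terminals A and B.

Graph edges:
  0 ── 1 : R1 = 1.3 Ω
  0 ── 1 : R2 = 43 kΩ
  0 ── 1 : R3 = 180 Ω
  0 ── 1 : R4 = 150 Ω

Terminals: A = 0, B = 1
Reduce the network between node 0 (A) and node 1 (B) by series/parallel combination:
  Rp1 = R1 ‖ R2 ‖ R3 ‖ R4 (parallel, all between nodes 0 and 1) = 1/(1/1.3 + 1/43000 + 1/180 + 1/150) = 1.28 Ω
R_eq = 1.28 Ω

Final answer: 1.28 Ω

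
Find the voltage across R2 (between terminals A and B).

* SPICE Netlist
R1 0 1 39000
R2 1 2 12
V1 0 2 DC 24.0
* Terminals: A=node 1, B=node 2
R1 and R2 are in series across V1 (node 0 → node 1 → node 2), and the output A–B is taken across R2, so this is a voltage divider.
Series current: I = V1/(R1 + R2) = 24/(39000 + 12) = 24/39010 = 0.0006152 A
V_R2 = I × R2 = V1 × R2/(R1 + R2) = 24 × 12/39010 = 0.007382 V

Final answer: 0.007382 V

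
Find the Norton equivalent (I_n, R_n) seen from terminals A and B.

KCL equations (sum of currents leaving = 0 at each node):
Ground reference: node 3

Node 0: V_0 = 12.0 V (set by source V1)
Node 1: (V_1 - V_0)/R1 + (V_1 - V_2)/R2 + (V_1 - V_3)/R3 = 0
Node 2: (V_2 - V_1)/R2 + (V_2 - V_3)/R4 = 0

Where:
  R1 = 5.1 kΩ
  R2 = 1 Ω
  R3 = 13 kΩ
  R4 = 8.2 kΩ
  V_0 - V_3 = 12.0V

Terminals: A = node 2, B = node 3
Find the Thévenin equivalent first; then I_n = V_th/R_th and R_n = R_th.
Step 1 — V_th is the open-circuit voltage V_A - V_B (nothing connected across the terminals).
Nodal analysis, taking node 3 as the 0 V reference.
Source V1 fixes V_0 = 12 V.
KCL at each unknown node (sum of currents leaving = 0; resistances in Ω):
  Node 1: (V_1 - 12)/5100 + (V_1 - V_2)/1 + (V_1 - 0)/13000 = 0
  Node 2: (V_2 - V_1)/1 + (V_2 - 0)/8200 = 0
Collecting terms (coefficients in siemens):
  1·V_1 - 1·V_2 = 0.002353
  1·V_2 - 1·V_1 = 0
Determinant D = (1)(1) - (-1)(-1) = 0.000395
V_1 = [(0.002353)(1) - (-1)(0)]/D = 5.958 V
V_2 = [(1)(0) - (0.002353)(-1)]/D = 5.957 V
V_th = V_2 - V_3 = 5.957 - 0 = 5.957 V
Step 2 — R_th: zero the source — replace V1 by a short circuit (node 3 merges into node 0) — and find the resistance seen between A (node 2) and B (node 0).
Reduce the network between node 2 (A) and node 0 (B) by series/parallel combination:
  Rp1 = R1 ‖ R3 (parallel, both between nodes 0 and 1) = 1/(1/5100 + 1/13000) = 3663 Ω
  Rs1 = R2 + Rp1 (series, joined only at node 1) = 1 + 3663 = 3664 Ω
  Rp2 = R4 ‖ Rs1 (parallel, both between nodes 0 and 2) = 1/(1/8200 + 1/3664) = 2532 Ω
R_th = 2.532 kΩ
I_n = V_th/R_th = 5.957/2532 = 0.002352 A, and R_n = R_th = 2.532 kΩ

Final answer: I_n = 0.002352 A, R_n = 2.532 kΩ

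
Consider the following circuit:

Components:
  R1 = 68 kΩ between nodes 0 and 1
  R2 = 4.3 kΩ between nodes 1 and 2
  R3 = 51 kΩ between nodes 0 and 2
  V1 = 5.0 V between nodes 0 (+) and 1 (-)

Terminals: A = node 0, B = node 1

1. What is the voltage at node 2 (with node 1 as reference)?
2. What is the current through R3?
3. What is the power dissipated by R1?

Nodal analysis, taking node 1 as the 0 V reference.
Source V1 fixes V_0 = 5 V.
KCL at each unknown node (sum of currents leaving = 0; resistances in Ω):
  Node 2: (V_2 - 0)/4300 + (V_2 - 5)/51000 = 0
Collecting terms: 0.0002522 × V_2 = 0.00009804  =>  V_2 = 0.3888 V
Part 1:
  Read off the nodal solution: V_2 = 0.3888 V
Part 2:
  I_R3 = (V_0 - V_2)/R3 = (5 - 0.3888)/51000 = 0.00009042 A
  Magnitude: I_R3 = 0.00009042 A
Part 3:
  I_R1 = (V_0 - V_1)/R1 = (5 - 0)/68000 = 0.00007353 A
  P_R1 = I_R1² × R1 = (0.00007353)² × 68000 = 0.0003676 W

Final answers:
1. V_2 = 0.3888 V
2. I_R3 = 9.042e-05 A
3. P_R1 = 0.0003676 W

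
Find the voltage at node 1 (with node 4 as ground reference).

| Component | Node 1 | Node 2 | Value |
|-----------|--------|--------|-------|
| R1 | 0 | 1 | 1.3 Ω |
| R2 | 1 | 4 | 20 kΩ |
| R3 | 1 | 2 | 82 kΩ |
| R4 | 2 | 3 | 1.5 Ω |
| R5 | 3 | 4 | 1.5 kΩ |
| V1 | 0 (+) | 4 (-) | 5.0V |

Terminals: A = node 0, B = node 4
Nodal analysis, taking node 4 as the 0 V reference.
Source V1 fixes V_0 = 5 V.
KCL at each unknown node (sum of currents leaving = 0; resistances in Ω):
  Node 1: (V_1 - 5)/1.3 + (V_1 - 0)/20000 + (V_1 - V_2)/82000 = 0
  Node 2: (V_2 - V_1)/82000 + (V_2 - V_3)/1.5 = 0
  Node 3: (V_3 - V_2)/1.5 + (V_3 - 0)/1500 = 0
Collecting terms (coefficients in siemens):
  0.7693·V_1 - 0.0000122·V_2 = 3.846
  0.6667·V_2 - 0.0000122·V_1 - 0.6667·V_3 = 0
  0.6673·V_3 - 0.6667·V_2 = 0
Solving these 3 simultaneous equations (Gaussian elimination) gives:
  V_1 = 5 V, V_2 = 0.0899 V, V_3 = 0.08981 V
The requested potential is V_1 = 5 V.

Final answer: V_1 = 5 V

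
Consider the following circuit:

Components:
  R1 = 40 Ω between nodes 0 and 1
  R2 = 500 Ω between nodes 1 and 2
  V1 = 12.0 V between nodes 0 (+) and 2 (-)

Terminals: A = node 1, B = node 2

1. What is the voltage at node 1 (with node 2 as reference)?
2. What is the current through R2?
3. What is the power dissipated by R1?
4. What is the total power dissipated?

Nodal analysis, taking node 2 as the 0 V reference.
Source V1 fixes V_0 = 12 V.
KCL at each unknown node (sum of currents leaving = 0; resistances in Ω):
  Node 1: (V_1 - 12)/40 + (V_1 - 0)/500 = 0
Collecting terms: 0.027 × V_1 = 0.3  =>  V_1 = 11.11 V
Part 1:
  Read off the nodal solution: V_1 = 11.11 V
Part 2:
  I_R2 = (V_1 - V_2)/R2 = (11.11 - 0)/500 = 0.02222 A
  Magnitude: I_R2 = 0.02222 A
Part 3:
  I_R1 = (V_0 - V_1)/R1 = (12 - 11.11)/40 = 0.02222 A
  P_R1 = I_R1² × R1 = (0.02222)² × 40 = 0.01975 W
Part 4:
  Power in each resistor, P = (ΔV)²/R:
    P_R1 = (12 - 11.11)²/40 = 0.01975 W
    P_R2 = (11.11 - 0)²/500 = 0.2469 W
  P_total = P_R1 + P_R2 = 0.2667 W

Final answers:
1. V_1 = 11.11 V
2. I_R2 = 0.02222 A
3. P_R1 = 0.01975 W
4. P_total = 0.2667 W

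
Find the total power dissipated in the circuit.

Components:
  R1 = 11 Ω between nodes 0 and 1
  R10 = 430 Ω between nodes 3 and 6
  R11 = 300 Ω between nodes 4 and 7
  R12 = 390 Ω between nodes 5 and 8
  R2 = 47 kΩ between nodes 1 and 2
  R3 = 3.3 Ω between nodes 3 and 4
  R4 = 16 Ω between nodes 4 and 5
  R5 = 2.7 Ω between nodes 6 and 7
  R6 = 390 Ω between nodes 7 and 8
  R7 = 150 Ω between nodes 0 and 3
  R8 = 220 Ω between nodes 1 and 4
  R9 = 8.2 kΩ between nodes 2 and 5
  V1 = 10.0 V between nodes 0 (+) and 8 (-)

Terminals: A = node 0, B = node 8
Nodal analysis, taking node 8 as the 0 V reference.
Source V1 fixes V_0 = 10 V.
KCL at each unknown node (sum of currents leaving = 0; resistances in Ω):
  Node 1: (V_1 - 10)/11 + (V_1 - V_2)/47000 + (V_1 - V_4)/220 = 0
  Node 2: (V_2 - V_1)/47000 + (V_2 - V_5)/8200 = 0
  Node 3: (V_3 - V_4)/3.3 + (V_3 - 10)/150 + (V_3 - V_6)/430 = 0
  Node 4: (V_4 - V_3)/3.3 + (V_4 - V_5)/16 + (V_4 - V_1)/220 + (V_4 - V_7)/300 = 0
  Node 5: (V_5 - V_4)/16 + (V_5 - V_2)/8200 + (V_5 - 0)/390 = 0
  Node 6: (V_6 - V_7)/2.7 + (V_6 - V_3)/430 = 0
  Node 7: (V_7 - V_6)/2.7 + (V_7 - 0)/390 + (V_7 - V_4)/300 = 0
Collecting terms (coefficients in siemens):
  0.09548·V_1 - 0.00002128·V_2 - 0.004545·V_4 = 0.9091
  0.0001432·V_2 - 0.00002128·V_1 - 0.000122·V_5 = 0
  0.312·V_3 - 0.303·V_4 - 0.002326·V_6 = 0.06667
  0.3734·V_4 - 0.004545·V_1 - 0.303·V_3 - 0.0625·V_5 - 0.003333·V_7 = 0
  0.06519·V_5 - 0.000122·V_2 - 0.0625·V_4 = 0
  0.3727·V_6 - 0.002326·V_3 - 0.3704·V_7 = 0
  0.3763·V_7 - 0.003333·V_4 - 0.3704·V_6 = 0
Solving these 7 simultaneous equations (Gaussian elimination) gives:
  V_1 = 9.866 V, V_2 = 7.36 V, V_3 = 7.249 V, V_4 = 7.206 V
  V_5 = 6.923 V, V_6 = 4.981 V, V_7 = 4.967 V
Power in each resistor, P = (ΔV)²/R:
  P_R1 = (10 - 9.866)²/11 = 0.001623 W
  P_R2 = (9.866 - 7.36)²/47000 = 0.0001337 W
  P_R3 = (7.249 - 7.206)²/3.3 = 0.0005634 W
  P_R4 = (7.206 - 6.923)²/16 = 0.005011 W
  P_R5 = (4.981 - 4.967)²/2.7 = 0.00007509 W
  P_R6 = (4.967 - 0)²/390 = 0.06326 W
  P_R7 = (10 - 7.249)²/150 = 0.05045 W
  P_R8 = (9.866 - 7.206)²/220 = 0.03217 W
  P_R9 = (7.36 - 6.923)²/8200 = 0.00002332 W
  P_R10 = (7.249 - 4.981)²/430 = 0.01196 W
  P_R11 = (7.206 - 4.967)²/300 = 0.01671 W
  P_R12 = (6.923 - 0)²/390 = 0.1229 W
P_total = P_R1 + P_R2 + P_R3 + P_R4 + P_R5 + P_R6 + P_R7 + P_R8 + P_R9 + P_R10 + P_R11 + P_R12 = 0.3049 W

Final answer: 0.3049 W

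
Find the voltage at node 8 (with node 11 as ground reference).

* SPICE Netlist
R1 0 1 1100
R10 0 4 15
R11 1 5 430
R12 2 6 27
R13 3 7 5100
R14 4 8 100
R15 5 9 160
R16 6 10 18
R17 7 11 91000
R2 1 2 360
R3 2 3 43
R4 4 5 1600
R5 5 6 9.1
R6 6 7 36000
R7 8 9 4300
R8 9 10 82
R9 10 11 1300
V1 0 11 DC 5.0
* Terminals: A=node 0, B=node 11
Nodal analysis, taking node 11 as the 0 V reference.
Source V1 fixes V_0 = 5 V.
KCL at each unknown node (sum of currents leaving = 0; resistances in Ω):
  Node 1: (V_1 - 5)/1100 + (V_1 - V_2)/360 + (V_1 - V_5)/430 = 0
  Node 2: (V_2 - V_1)/360 + (V_2 - V_3)/43 + (V_2 - V_6)/27 = 0
  Node 3: (V_3 - V_2)/43 + (V_3 - V_7)/5100 = 0
  Node 4: (V_4 - V_5)/1600 + (V_4 - 5)/15 + (V_4 - V_8)/100 = 0
  Node 5: (V_5 - V_4)/1600 + (V_5 - V_6)/9.1 + (V_5 - V_1)/430 + (V_5 - V_9)/160 = 0
  Node 6: (V_6 - V_5)/9.1 + (V_6 - V_7)/36000 + (V_6 - V_2)/27 + (V_6 - V_10)/18 = 0
  Node 7: (V_7 - V_6)/36000 + (V_7 - V_3)/5100 + (V_7 - 0)/91000 = 0
  Node 8: (V_8 - V_9)/4300 + (V_8 - V_4)/100 = 0
  Node 9: (V_9 - V_8)/4300 + (V_9 - V_10)/82 + (V_9 - V_5)/160 = 0
  Node 10: (V_10 - V_9)/82 + (V_10 - 0)/1300 + (V_10 - V_6)/18 = 0
Collecting terms (coefficients in siemens):
  0.006012·V_1 - 0.002778·V_2 - 0.002326·V_5 = 0.004545
  0.06307·V_2 - 0.002778·V_1 - 0.02326·V_3 - 0.03704·V_6 = 0
  0.02345·V_3 - 0.02326·V_2 - 0.0001961·V_7 = 0
  0.07729·V_4 - 0.000625·V_5 - 0.01·V_8 = 0.3333
  0.1191·V_5 - 0.002326·V_1 - 0.000625·V_4 - 0.1099·V_6 - 0.00625·V_9 = 0
  0.2025·V_6 - 0.03704·V_2 - 0.1099·V_5 - 0.00002778·V_7 - 0.05556·V_10 = 0
  0.0002348·V_7 - 0.0001961·V_3 - 0.00002778·V_6 = 0
  0.01023·V_8 - 0.01·V_4 - 0.0002326·V_9 = 0
  0.01868·V_9 - 0.00625·V_5 - 0.0002326·V_8 - 0.0122·V_10 = 0
  0.06852·V_10 - 0.05556·V_6 - 0.0122·V_9 = 0
Solving these 10 simultaneous equations (Gaussian elimination) gives:
  V_1 = 3.633 V, V_2 = 3.392 V, V_3 = 3.39 V, V_4 = 4.98 V
  V_5 = 3.388 V, V_6 = 3.375 V, V_7 = 3.23 V, V_8 = 4.943 V
  V_9 = 3.374 V, V_10 = 3.337 V
The requested potential is V_8 = 4.943 V.

Final answer: V_8 = 4.943 V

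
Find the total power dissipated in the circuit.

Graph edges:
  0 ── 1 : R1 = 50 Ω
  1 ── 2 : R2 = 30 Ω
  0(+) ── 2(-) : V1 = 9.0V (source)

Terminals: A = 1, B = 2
Nodal analysis, taking node 2 as the 0 V reference.
Source V1 fixes V_0 = 9 V.
KCL at each unknown node (sum of currents leaving = 0; resistances in Ω):
  Node 1: (V_1 - 9)/50 + (V_1 - 0)/30 = 0
Collecting terms: 0.05333 × V_1 = 0.18  =>  V_1 = 3.375 V
Power in each resistor, P = (ΔV)²/R:
  P_R1 = (9 - 3.375)²/50 = 0.6328 W
  P_R2 = (3.375 - 0)²/30 = 0.3797 W
P_total = P_R1 + P_R2 = 1.012 W

Final answer: 1.012 W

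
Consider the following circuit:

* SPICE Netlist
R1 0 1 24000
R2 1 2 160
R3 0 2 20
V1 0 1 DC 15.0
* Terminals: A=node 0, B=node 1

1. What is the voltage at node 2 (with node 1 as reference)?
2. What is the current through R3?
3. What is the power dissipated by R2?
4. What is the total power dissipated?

Nodal analysis, taking node 1 as the 0 V reference.
Source V1 fixes V_0 = 15 V.
KCL at each unknown node (sum of currents leaving = 0; resistances in Ω):
  Node 2: (V_2 - 0)/160 + (V_2 - 15)/20 = 0
Collecting terms: 0.05625 × V_2 = 0.75  =>  V_2 = 13.33 V
Part 1:
  Read off the nodal solution: V_2 = 13.33 V
Part 2:
  I_R3 = (V_0 - V_2)/R3 = (15 - 13.33)/20 = 0.08333 A
  Magnitude: I_R3 = 0.08333 A
Part 3:
  I_R2 = (V_1 - V_2)/R2 = (0 - 13.33)/160 = -0.08333 A
  P_R2 = I_R2² × R2 = (-0.08333)² × 160 = 1.111 W
Part 4:
  Power in each resistor, P = (ΔV)²/R:
    P_R1 = (15 - 0)²/24000 = 0.009375 W
    P_R2 = (0 - 13.33)²/160 = 1.111 W
    P_R3 = (15 - 13.33)²/20 = 0.1389 W
  P_total = P_R1 + P_R2 + P_R3 = 1.259 W

Final answers:
1. V_2 = 13.33 V
2. I_R3 = 0.08333 A
3. P_R2 = 1.111 W
4. P_total = 1.259 W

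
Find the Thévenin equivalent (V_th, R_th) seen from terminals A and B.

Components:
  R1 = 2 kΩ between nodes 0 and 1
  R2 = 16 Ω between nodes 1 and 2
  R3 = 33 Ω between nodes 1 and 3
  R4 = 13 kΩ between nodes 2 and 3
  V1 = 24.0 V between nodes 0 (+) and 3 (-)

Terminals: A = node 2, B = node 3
Step 1 — V_th is the open-circuit voltage V_A - V_B (nothing connected across the terminals).
Nodal analysis, taking node 3 as the 0 V reference.
Source V1 fixes V_0 = 24 V.
KCL at each unknown node (sum of currents leaving = 0; resistances in Ω):
  Node 1: (V_1 - 24)/2000 + (V_1 - V_2)/16 + (V_1 - 0)/33 = 0
  Node 2: (V_2 - V_1)/16 + (V_2 - 0)/13000 = 0
Collecting terms (coefficients in siemens):
  0.0933·V_1 - 0.0625·V_2 = 0.012
  0.06258·V_2 - 0.0625·V_1 = 0
Determinant D = (0.0933)(0.06258) - (-0.0625)(-0.0625) = 0.001932
V_1 = [(0.012)(0.06258) - (-0.0625)(0)]/D = 0.3886 V
V_2 = [(0.0933)(0) - (0.012)(-0.0625)]/D = 0.3881 V
V_th = V_2 - V_3 = 0.3881 - 0 = 0.3881 V
Step 2 — R_th: zero the source — replace V1 by a short circuit (node 3 merges into node 0) — and find the resistance seen between A (node 2) and B (node 0).
Reduce the network between node 2 (A) and node 0 (B) by series/parallel combination:
  Rp1 = R1 ‖ R3 (parallel, both between nodes 0 and 1) = 1/(1/2000 + 1/33) = 32.46 Ω
  Rs1 = R2 + Rp1 (series, joined only at node 1) = 16 + 32.46 = 48.46 Ω
  Rp2 = R4 ‖ Rs1 (parallel, both between nodes 0 and 2) = 1/(1/13000 + 1/48.46) = 48.28 Ω
R_th = 48.28 Ω

Final answer: V_th = 0.3881 V, R_th = 48.28 Ω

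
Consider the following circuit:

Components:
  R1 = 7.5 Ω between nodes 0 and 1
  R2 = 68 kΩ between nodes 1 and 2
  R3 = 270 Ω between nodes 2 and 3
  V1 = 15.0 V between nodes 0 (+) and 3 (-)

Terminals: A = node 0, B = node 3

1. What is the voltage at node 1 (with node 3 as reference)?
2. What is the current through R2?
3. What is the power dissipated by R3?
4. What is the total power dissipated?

Nodal analysis, taking node 3 as the 0 V reference.
Source V1 fixes V_0 = 15 V.
KCL at each unknown node (sum of currents leaving = 0; resistances in Ω):
  Node 1: (V_1 - 15)/7.5 + (V_1 - V_2)/68000 = 0
  Node 2: (V_2 - V_1)/68000 + (V_2 - 0)/270 = 0
Collecting terms (coefficients in siemens):
  0.1333·V_1 - 0.00001471·V_2 = 2
  0.003718·V_2 - 0.00001471·V_1 = 0
Determinant D = (0.1333)(0.003718) - (-0.00001471)(-0.00001471) = 0.0004958
V_1 = [(2)(0.003718) - (-0.00001471)(0)]/D = 15 V
V_2 = [(0.1333)(0) - (2)(-0.00001471)]/D = 0.05932 V
Part 1:
  Read off the nodal solution: V_1 = 15 V
Part 2:
  I_R2 = (V_1 - V_2)/R2 = (15 - 0.05932)/68000 = 0.0002197 A
  Magnitude: I_R2 = 0.0002197 A
Part 3:
  I_R3 = (V_2 - V_3)/R3 = (0.05932 - 0)/270 = 0.0002197 A
  P_R3 = I_R3² × R3 = (0.0002197)² × 270 = 0.00001303 W
Part 4:
  Power in each resistor, P = (ΔV)²/R:
    P_R1 = (15 - 15)²/7.5 = 0.000000362 W
    P_R2 = (15 - 0.05932)²/68000 = 0.003282 W
    P_R3 = (0.05932 - 0)²/270 = 0.00001303 W
  P_total = P_R1 + P_R2 + P_R3 = 0.003295 W

Final answers:
1. V_1 = 15 V
2. I_R2 = 0.0002197 A
3. P_R3 = 1.303e-05 W
4. P_total = 0.003295 W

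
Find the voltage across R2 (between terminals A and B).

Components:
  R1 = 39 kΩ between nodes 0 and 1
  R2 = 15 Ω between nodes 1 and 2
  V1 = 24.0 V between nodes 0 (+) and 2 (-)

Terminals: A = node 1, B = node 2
R1 and R2 are in series across V1 (node 0 → node 1 → node 2), and the output A–B is taken across R2, so this is a voltage divider.
Series current: I = V1/(R1 + R2) = 24/(39000 + 15) = 24/39020 = 0.0006151 A
V_R2 = I × R2 = V1 × R2/(R1 + R2) = 24 × 15/39020 = 0.009227 V

Final answer: 0.009227 V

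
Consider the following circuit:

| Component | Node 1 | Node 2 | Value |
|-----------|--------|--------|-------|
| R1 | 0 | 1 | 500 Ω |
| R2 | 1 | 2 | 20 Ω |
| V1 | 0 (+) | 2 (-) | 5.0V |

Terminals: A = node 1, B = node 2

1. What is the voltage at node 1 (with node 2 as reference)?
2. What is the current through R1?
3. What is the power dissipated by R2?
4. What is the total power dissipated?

Nodal analysis, taking node 2 as the 0 V reference.
Source V1 fixes V_0 = 5 V.
KCL at each unknown node (sum of currents leaving = 0; resistances in Ω):
  Node 1: (V_1 - 5)/500 + (V_1 - 0)/20 = 0
Collecting terms: 0.052 × V_1 = 0.01  =>  V_1 = 0.1923 V
Part 1:
  Read off the nodal solution: V_1 = 0.1923 V
Part 2:
  I_R1 = (V_0 - V_1)/R1 = (5 - 0.1923)/500 = 0.009615 A
  Magnitude: I_R1 = 0.009615 A
Part 3:
  I_R2 = (V_1 - V_2)/R2 = (0.1923 - 0)/20 = 0.009615 A
  P_R2 = I_R2² × R2 = (0.009615)² × 20 = 0.001849 W
Part 4:
  Power in each resistor, P = (ΔV)²/R:
    P_R1 = (5 - 0.1923)²/500 = 0.04623 W
    P_R2 = (0.1923 - 0)²/20 = 0.001849 W
  P_total = P_R1 + P_R2 = 0.04808 W

Final answers:
1. V_1 = 0.1923 V
2. I_R1 = 0.009615 A
3. P_R2 = 0.001849 W
4. P_total = 0.04808 W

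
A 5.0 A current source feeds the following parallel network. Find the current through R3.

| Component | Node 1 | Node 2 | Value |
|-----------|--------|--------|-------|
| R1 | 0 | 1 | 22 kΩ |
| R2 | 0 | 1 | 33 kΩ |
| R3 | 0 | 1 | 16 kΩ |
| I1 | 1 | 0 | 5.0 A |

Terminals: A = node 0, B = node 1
All resistors sit directly between nodes 0 and 1, so they are in parallel and share one voltage V; the full source current 5 A splits among them.
1/R_par = 1/22000 + 1/33000 + 1/16000 = 0.0001383 S  =>  R_par = 7233 Ω
V = I × R_par = 5 × 7233 = 36160 V
I_R3 = V/R3 = 36160/16000 = 2.26 A

Final answer: 2.26 A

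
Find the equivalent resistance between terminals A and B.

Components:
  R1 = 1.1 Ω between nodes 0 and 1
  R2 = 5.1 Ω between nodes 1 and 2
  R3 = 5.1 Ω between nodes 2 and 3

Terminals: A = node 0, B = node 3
Reduce the network between node 0 (A) and node 3 (B) by series/parallel combination:
  Rs1 = R1 + R2 (series, joined only at node 1) = 1.1 + 5.1 = 6.2 Ω
  Rs2 = R3 + Rs1 (series, joined only at node 2) = 5.1 + 6.2 = 11.3 Ω
R_eq = 11.3 Ω

Final answer: 11.3 Ω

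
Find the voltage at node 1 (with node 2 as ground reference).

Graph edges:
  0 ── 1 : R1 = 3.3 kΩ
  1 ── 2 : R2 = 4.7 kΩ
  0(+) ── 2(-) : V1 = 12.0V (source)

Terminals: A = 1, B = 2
Nodal analysis, taking node 2 as the 0 V reference.
Source V1 fixes V_0 = 12 V.
KCL at each unknown node (sum of currents leaving = 0; resistances in Ω):
  Node 1: (V_1 - 12)/3300 + (V_1 - 0)/4700 = 0
Collecting terms: 0.0005158 × V_1 = 0.003636  =>  V_1 = 7.05 V
The requested potential is V_1 = 7.05 V.

Final answer: V_1 = 7.05 V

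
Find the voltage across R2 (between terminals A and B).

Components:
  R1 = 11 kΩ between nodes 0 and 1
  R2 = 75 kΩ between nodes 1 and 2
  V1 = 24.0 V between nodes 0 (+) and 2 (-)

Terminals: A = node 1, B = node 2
R1 and R2 are in series across V1 (node 0 → node 1 → node 2), and the output A–B is taken across R2, so this is a voltage divider.
Series current: I = V1/(R1 + R2) = 24/(11000 + 75000) = 24/86000 = 0.0002791 A
V_R2 = I × R2 = V1 × R2/(R1 + R2) = 24 × 75000/86000 = 20.93 V

Final answer: 20.93 V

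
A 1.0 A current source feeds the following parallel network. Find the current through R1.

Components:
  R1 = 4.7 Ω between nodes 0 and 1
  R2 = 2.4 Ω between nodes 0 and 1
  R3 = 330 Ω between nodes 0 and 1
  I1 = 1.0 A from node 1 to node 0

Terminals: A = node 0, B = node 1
All resistors sit directly between nodes 0 and 1, so they are in parallel and share one voltage V; the full source current 1 A splits among them.
1/R_par = 1/4.7 + 1/2.4 + 1/330 = 0.6325 S  =>  R_par = 1.581 Ω
V = I × R_par = 1 × 1.581 = 1.581 V
I_R1 = V/R1 = 1.581/4.7 = 0.3364 A

Final answer: 0.3364 A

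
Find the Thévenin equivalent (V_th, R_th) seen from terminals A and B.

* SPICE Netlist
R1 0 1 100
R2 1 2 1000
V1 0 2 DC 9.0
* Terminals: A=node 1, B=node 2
Step 1 — V_th is the open-circuit voltage V_A - V_B (nothing connected across the terminals).
Nodal analysis, taking node 2 as the 0 V reference.
Source V1 fixes V_0 = 9 V.
KCL at each unknown node (sum of currents leaving = 0; resistances in Ω):
  Node 1: (V_1 - 9)/100 + (V_1 - 0)/1000 = 0
Collecting terms: 0.011 × V_1 = 0.09  =>  V_1 = 8.182 V
V_th = V_1 - V_2 = 8.182 - 0 = 8.182 V
Step 2 — R_th: zero the source — replace V1 by a short circuit (node 2 merges into node 0) — and find the resistance seen between A (node 1) and B (node 0).
Reduce the network between node 1 (A) and node 0 (B) by series/parallel combination:
  Rp1 = R1 ‖ R2 (parallel, both between nodes 0 and 1) = 1/(1/100 + 1/1000) = 90.91 Ω
R_th = 90.91 Ω

Final answer: V_th = 8.182 V, R_th = 90.91 Ω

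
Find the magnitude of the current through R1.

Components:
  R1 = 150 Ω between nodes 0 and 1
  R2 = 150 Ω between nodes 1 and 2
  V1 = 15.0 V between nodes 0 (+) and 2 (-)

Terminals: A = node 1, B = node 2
Nodal analysis, taking node 2 as the 0 V reference.
Source V1 fixes V_0 = 15 V.
KCL at each unknown node (sum of currents leaving = 0; resistances in Ω):
  Node 1: (V_1 - 15)/150 + (V_1 - 0)/150 = 0
Collecting terms: 0.01333 × V_1 = 0.1  =>  V_1 = 7.5 V
I_R1 = (V_0 - V_1)/R1 = (15 - 7.5)/150 = 0.05 A
|I_R1| = 0.05 A

Final answer: |I_R1| = 0.05 A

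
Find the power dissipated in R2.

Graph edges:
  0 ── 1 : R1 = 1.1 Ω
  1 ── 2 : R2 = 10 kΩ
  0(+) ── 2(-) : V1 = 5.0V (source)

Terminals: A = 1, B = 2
Nodal analysis, taking node 2 as the 0 V reference.
Source V1 fixes V_0 = 5 V.
KCL at each unknown node (sum of currents leaving = 0; resistances in Ω):
  Node 1: (V_1 - 5)/1.1 + (V_1 - 0)/10000 = 0
Collecting terms: 0.9092 × V_1 = 4.545  =>  V_1 = 4.999 V
I_R2 = (V_1 - V_2)/R2 = (4.999 - 0)/10000 = 0.0004999 A
P_R2 = I_R2² × R2 = (0.0004999)² × 10000 = 0.002499 W

Final answer: 0.002499 W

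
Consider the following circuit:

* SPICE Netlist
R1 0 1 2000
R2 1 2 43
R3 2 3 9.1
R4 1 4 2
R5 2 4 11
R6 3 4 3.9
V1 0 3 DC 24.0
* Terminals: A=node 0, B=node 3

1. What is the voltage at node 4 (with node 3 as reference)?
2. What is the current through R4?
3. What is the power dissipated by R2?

Nodal analysis, taking node 3 as the 0 V reference.
Source V1 fixes V_0 = 24 V.
KCL at each unknown node (sum of currents leaving = 0; resistances in Ω):
  Node 1: (V_1 - 24)/2000 + (V_1 - V_2)/43 + (V_1 - V_4)/2 = 0
  Node 2: (V_2 - V_1)/43 + (V_2 - 0)/9.1 + (V_2 - V_4)/11 = 0
  Node 4: (V_4 - V_1)/2 + (V_4 - V_2)/11 + (V_4 - 0)/3.9 = 0
Collecting terms (coefficients in siemens):
  0.5238·V_1 - 0.02326·V_2 - 0.5·V_4 = 0.012
  0.2241·V_2 - 0.02326·V_1 - 0.09091·V_4 = 0
  0.8473·V_4 - 0.5·V_1 - 0.09091·V_2 = 0
Solving these 3 simultaneous equations (Gaussian elimination) gives:
  V_1 = 0.05967 V, V_2 = 0.02141 V, V_4 = 0.03751 V
Part 1:
  Read off the nodal solution: V_4 = 0.03751 V
Part 2:
  I_R4 = (V_1 - V_4)/R4 = (0.05967 - 0.03751)/2 = 0.01108 A
  Magnitude: I_R4 = 0.01108 A
Part 3:
  I_R2 = (V_1 - V_2)/R2 = (0.05967 - 0.02141)/43 = 0.0008897 A
  P_R2 = I_R2² × R2 = (0.0008897)² × 43 = 0.00003404 W

Final answers:
1. V_4 = 0.03751 V
2. I_R4 = 0.01108 A
3. P_R2 = 3.404e-05 W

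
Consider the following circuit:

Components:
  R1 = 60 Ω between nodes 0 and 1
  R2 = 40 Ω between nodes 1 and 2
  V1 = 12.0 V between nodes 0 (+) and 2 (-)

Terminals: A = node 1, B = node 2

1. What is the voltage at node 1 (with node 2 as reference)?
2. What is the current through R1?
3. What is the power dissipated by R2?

Nodal analysis, taking node 2 as the 0 V reference.
Source V1 fixes V_0 = 12 V.
KCL at each unknown node (sum of currents leaving = 0; resistances in Ω):
  Node 1: (V_1 - 12)/60 + (V_1 - 0)/40 = 0
Collecting terms: 0.04167 × V_1 = 0.2  =>  V_1 = 4.8 V
Part 1:
  Read off the nodal solution: V_1 = 4.8 V
Part 2:
  I_R1 = (V_0 - V_1)/R1 = (12 - 4.8)/60 = 0.12 A
  Magnitude: I_R1 = 0.12 A
Part 3:
  I_R2 = (V_1 - V_2)/R2 = (4.8 - 0)/40 = 0.12 A
  P_R2 = I_R2² × R2 = (0.12)² × 40 = 0.576 W

Final answers:
1. V_1 = 4.8 V
2. I_R1 = 0.12 A
3. P_R2 = 0.576 W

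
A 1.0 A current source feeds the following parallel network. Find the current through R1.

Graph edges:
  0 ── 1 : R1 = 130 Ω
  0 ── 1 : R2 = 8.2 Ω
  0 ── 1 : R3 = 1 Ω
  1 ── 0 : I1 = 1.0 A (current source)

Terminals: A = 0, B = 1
All resistors sit directly between nodes 0 and 1, so they are in parallel and share one voltage V; the full source current 1 A splits among them.
1/R_par = 1/130 + 1/8.2 + 1/1 = 1.13 S  =>  R_par = 0.8852 Ω
V = I × R_par = 1 × 0.8852 = 0.8852 V
I_R1 = V/R1 = 0.8852/130 = 0.00681 A

Final answer: 0.00681 A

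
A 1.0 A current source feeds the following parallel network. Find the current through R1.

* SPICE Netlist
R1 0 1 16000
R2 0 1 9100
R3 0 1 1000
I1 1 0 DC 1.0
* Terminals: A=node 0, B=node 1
All resistors sit directly between nodes 0 and 1, so they are in parallel and share one voltage V; the full source current 1 A splits among them.
1/R_par = 1/16000 + 1/9100 + 1/1000 = 0.001172 S  =>  R_par = 853 Ω
V = I × R_par = 1 × 853 = 853 V
I_R1 = V/R1 = 853/16000 = 0.05331 A

Final answer: 0.05331 A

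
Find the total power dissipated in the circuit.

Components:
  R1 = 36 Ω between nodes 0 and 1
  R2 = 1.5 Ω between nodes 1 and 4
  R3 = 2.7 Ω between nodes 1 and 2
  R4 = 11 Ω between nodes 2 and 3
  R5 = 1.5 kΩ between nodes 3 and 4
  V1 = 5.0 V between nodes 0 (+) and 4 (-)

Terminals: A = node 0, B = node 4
Nodal analysis, taking node 4 as the 0 V reference.
Source V1 fixes V_0 = 5 V.
KCL at each unknown node (sum of currents leaving = 0; resistances in Ω):
  Node 1: (V_1 - 5)/36 + (V_1 - 0)/1.5 + (V_1 - V_2)/2.7 = 0
  Node 2: (V_2 - V_1)/2.7 + (V_2 - V_3)/11 = 0
  Node 3: (V_3 - V_2)/11 + (V_3 - 0)/1500 = 0
Collecting terms (coefficients in siemens):
  1.065·V_1 - 0.3704·V_2 = 0.1389
  0.4613·V_2 - 0.3704·V_1 - 0.09091·V_3 = 0
  0.09158·V_3 - 0.09091·V_2 = 0
Solving these 3 simultaneous equations (Gaussian elimination) gives:
  V_1 = 0.1998 V, V_2 = 0.1995 V, V_3 = 0.198 V
Power in each resistor, P = (ΔV)²/R:
  P_R1 = (5 - 0.1998)²/36 = 0.6401 W
  P_R2 = (0.1998 - 0)²/1.5 = 0.02662 W
  P_R3 = (0.1998 - 0.1995)²/2.7 = 0.00000004705 W
  P_R4 = (0.1995 - 0.198)²/11 = 0.0000001917 W
  P_R5 = (0.198 - 0)²/1500 = 0.00002614 W
P_total = P_R1 + P_R2 + P_R3 + P_R4 + P_R5 = 0.6667 W

Final answer: 0.6667 W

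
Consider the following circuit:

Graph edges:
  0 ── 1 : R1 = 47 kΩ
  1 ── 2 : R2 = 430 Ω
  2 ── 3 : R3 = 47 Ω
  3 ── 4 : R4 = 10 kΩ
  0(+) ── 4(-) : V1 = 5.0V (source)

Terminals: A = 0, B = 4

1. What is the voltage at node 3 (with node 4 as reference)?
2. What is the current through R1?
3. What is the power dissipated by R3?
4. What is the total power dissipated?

Nodal analysis, taking node 4 as the 0 V reference.
Source V1 fixes V_0 = 5 V.
KCL at each unknown node (sum of currents leaving = 0; resistances in Ω):
  Node 1: (V_1 - 5)/47000 + (V_1 - V_2)/430 = 0
  Node 2: (V_2 - V_1)/430 + (V_2 - V_3)/47 = 0
  Node 3: (V_3 - V_2)/47 + (V_3 - 0)/10000 = 0
Collecting terms (coefficients in siemens):
  0.002347·V_1 - 0.002326·V_2 = 0.0001064
  0.0236·V_2 - 0.002326·V_1 - 0.02128·V_3 = 0
  0.02138·V_3 - 0.02128·V_2 = 0
Solving these 3 simultaneous equations (Gaussian elimination) gives:
  V_1 = 0.9114 V, V_2 = 0.874 V, V_3 = 0.8699 V
Part 1:
  Read off the nodal solution: V_3 = 0.8699 V
Part 2:
  I_R1 = (V_0 - V_1)/R1 = (5 - 0.9114)/47000 = 0.00008699 A
  Magnitude: I_R1 = 0.00008699 A
Part 3:
  I_R3 = (V_2 - V_3)/R3 = (0.874 - 0.8699)/47 = 0.00008699 A
  P_R3 = I_R3² × R3 = (0.00008699)² × 47 = 0.0000003557 W
Part 4:
  Power in each resistor, P = (ΔV)²/R:
    P_R1 = (5 - 0.9114)²/47000 = 0.0003557 W
    P_R2 = (0.9114 - 0.874)²/430 = 0.000003254 W
    P_R3 = (0.874 - 0.8699)²/47 = 0.0000003557 W
    P_R4 = (0.8699 - 0)²/10000 = 0.00007567 W
  P_total = P_R1 + P_R2 + P_R3 + P_R4 = 0.000435 W

Final answers:
1. V_3 = 0.8699 V
2. I_R1 = 8.699e-05 A
3. P_R3 = 3.557e-07 W
4. P_total = 0.000435 W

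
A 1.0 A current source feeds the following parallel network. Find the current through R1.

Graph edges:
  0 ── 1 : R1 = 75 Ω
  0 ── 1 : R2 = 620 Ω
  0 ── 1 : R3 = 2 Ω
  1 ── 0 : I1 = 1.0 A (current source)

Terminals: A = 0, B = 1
All resistors sit directly between nodes 0 and 1, so they are in parallel and share one voltage V; the full source current 1 A splits among them.
1/R_par = 1/75 + 1/620 + 1/2 = 0.5149 S  =>  R_par = 1.942 Ω
V = I × R_par = 1 × 1.942 = 1.942 V
I_R1 = V/R1 = 1.942/75 = 0.02589 A

Final answer: 0.02589 A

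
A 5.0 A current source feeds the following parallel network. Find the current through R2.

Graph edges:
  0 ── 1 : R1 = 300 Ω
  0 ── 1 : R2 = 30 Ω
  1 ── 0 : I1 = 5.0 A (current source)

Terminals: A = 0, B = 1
All resistors sit directly between nodes 0 and 1, so they are in parallel and share one voltage V; the full source current 5 A splits among them.
1/R_par = 1/300 + 1/30 = 0.03667 S  =>  R_par = 27.27 Ω
V = I × R_par = 5 × 27.27 = 136.4 V
I_R2 = V/R2 = 136.4/30 = 4.545 A

Final answer: 4.545 A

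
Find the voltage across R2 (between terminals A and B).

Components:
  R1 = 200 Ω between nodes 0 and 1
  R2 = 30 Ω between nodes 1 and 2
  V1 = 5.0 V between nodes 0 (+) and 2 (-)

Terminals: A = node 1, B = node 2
R1 and R2 are in series across V1 (node 0 → node 1 → node 2), and the output A–B is taken across R2, so this is a voltage divider.
Series current: I = V1/(R1 + R2) = 5/(200 + 30) = 5/230 = 0.02174 A
V_R2 = I × R2 = V1 × R2/(R1 + R2) = 5 × 30/230 = 0.6522 V

Final answer: 0.6522 V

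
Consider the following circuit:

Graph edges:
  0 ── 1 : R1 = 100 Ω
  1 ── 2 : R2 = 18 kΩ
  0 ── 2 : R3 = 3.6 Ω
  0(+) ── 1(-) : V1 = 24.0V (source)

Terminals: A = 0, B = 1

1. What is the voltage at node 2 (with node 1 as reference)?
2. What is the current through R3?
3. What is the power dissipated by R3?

Nodal analysis, taking node 1 as the 0 V reference.
Source V1 fixes V_0 = 24 V.
KCL at each unknown node (sum of currents leaving = 0; resistances in Ω):
  Node 2: (V_2 - 0)/18000 + (V_2 - 24)/3.6 = 0
Collecting terms: 0.2778 × V_2 = 6.667  =>  V_2 = 24 V
Part 1:
  Read off the nodal solution: V_2 = 24 V
Part 2:
  I_R3 = (V_0 - V_2)/R3 = (24 - 24)/3.6 = 0.001333 A
  Magnitude: I_R3 = 0.001333 A
Part 3:
  I_R3 = (V_0 - V_2)/R3 = (24 - 24)/3.6 = 0.001333 A
  P_R3 = I_R3² × R3 = (0.001333)² × 3.6 = 0.000006397 W

Final answers:
1. V_2 = 24 V
2. I_R3 = 0.001333 A
3. P_R3 = 6.397e-06 W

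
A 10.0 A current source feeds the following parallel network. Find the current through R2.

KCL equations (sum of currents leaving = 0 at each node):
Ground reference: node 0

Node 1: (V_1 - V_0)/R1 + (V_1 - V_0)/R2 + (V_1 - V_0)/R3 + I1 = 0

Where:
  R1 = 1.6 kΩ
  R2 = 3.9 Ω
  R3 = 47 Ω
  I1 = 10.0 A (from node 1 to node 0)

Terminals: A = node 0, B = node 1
All resistors sit directly between nodes 0 and 1, so they are in parallel and share one voltage V; the full source current 10 A splits among them.
1/R_par = 1/1600 + 1/3.9 + 1/47 = 0.2783 S  =>  R_par = 3.593 Ω
V = I × R_par = 10 × 3.593 = 35.93 V
I_R2 = V/R2 = 35.93/3.9 = 9.213 A

Final answer: 9.213 A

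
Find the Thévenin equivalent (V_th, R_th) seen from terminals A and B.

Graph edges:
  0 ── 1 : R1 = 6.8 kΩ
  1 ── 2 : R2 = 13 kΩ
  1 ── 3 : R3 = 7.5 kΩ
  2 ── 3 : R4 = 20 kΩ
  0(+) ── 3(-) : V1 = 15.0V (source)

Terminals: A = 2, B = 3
Step 1 — V_th is the open-circuit voltage V_A - V_B (nothing connected across the terminals).
Nodal analysis, taking node 3 as the 0 V reference.
Source V1 fixes V_0 = 15 V.
KCL at each unknown node (sum of currents leaving = 0; resistances in Ω):
  Node 1: (V_1 - 15)/6800 + (V_1 - V_2)/13000 + (V_1 - 0)/7500 = 0
  Node 2: (V_2 - V_1)/13000 + (V_2 - 0)/20000 = 0
Collecting terms (coefficients in siemens):
  0.0003573·V_1 - 0.00007692·V_2 = 0.002206
  0.0001269·V_2 - 0.00007692·V_1 = 0
Determinant D = (0.0003573)(0.0001269) - (-0.00007692)(-0.00007692) = 0.00000003943
V_1 = [(0.002206)(0.0001269) - (-0.00007692)(0)]/D = 7.1 V
V_2 = [(0.0003573)(0) - (0.002206)(-0.00007692)]/D = 4.303 V
V_th = V_2 - V_3 = 4.303 - 0 = 4.303 V
Step 2 — R_th: zero the source — replace V1 by a short circuit (node 3 merges into node 0) — and find the resistance seen between A (node 2) and B (node 0).
Reduce the network between node 2 (A) and node 0 (B) by series/parallel combination:
  Rp1 = R1 ‖ R3 (parallel, both between nodes 0 and 1) = 1/(1/6800 + 1/7500) = 3566 Ω
  Rs1 = R2 + Rp1 (series, joined only at node 1) = 13000 + 3566 = 16570 Ω
  Rp2 = R4 ‖ Rs1 (parallel, both between nodes 0 and 2) = 1/(1/20000 + 1/16570) = 9061 Ω
R_th = 9.061 kΩ

Final answer: V_th = 4.303 V, R_th = 9.061 kΩ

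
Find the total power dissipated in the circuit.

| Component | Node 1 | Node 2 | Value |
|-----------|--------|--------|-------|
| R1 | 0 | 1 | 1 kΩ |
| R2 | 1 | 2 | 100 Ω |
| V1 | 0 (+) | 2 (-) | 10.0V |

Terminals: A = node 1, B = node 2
Nodal analysis, taking node 2 as the 0 V reference.
Source V1 fixes V_0 = 10 V.
KCL at each unknown node (sum of currents leaving = 0; resistances in Ω):
  Node 1: (V_1 - 10)/1000 + (V_1 - 0)/100 = 0
Collecting terms: 0.011 × V_1 = 0.01  =>  V_1 = 0.9091 V
Power in each resistor, P = (ΔV)²/R:
  P_R1 = (10 - 0.9091)²/1000 = 0.08264 W
  P_R2 = (0.9091 - 0)²/100 = 0.008264 W
P_total = P_R1 + P_R2 = 0.09091 W

Final answer: 0.09091 W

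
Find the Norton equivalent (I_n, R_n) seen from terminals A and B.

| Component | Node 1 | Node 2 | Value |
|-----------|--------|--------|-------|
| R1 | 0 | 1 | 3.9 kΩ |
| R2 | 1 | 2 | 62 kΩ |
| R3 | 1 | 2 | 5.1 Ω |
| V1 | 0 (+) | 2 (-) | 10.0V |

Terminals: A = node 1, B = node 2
Find the Thévenin equivalent first; then I_n = V_th/R_th and R_n = R_th.
Step 1 — V_th is the open-circuit voltage V_A - V_B (nothing connected across the terminals).
Nodal analysis, taking node 2 as the 0 V reference.
Source V1 fixes V_0 = 10 V.
KCL at each unknown node (sum of currents leaving = 0; resistances in Ω):
  Node 1: (V_1 - 10)/3900 + (V_1 - 0)/62000 + (V_1 - 0)/5.1 = 0
Collecting terms: 0.1964 × V_1 = 0.002564  =>  V_1 = 0.01306 V
V_th = V_1 - V_2 = 0.01306 - 0 = 0.01306 V
Step 2 — R_th: zero the source — replace V1 by a short circuit (node 2 merges into node 0) — and find the resistance seen between A (node 1) and B (node 0).
Reduce the network between node 1 (A) and node 0 (B) by series/parallel combination:
  Rp1 = R1 ‖ R2 ‖ R3 (parallel, all between nodes 0 and 1) = 1/(1/3900 + 1/62000 + 1/5.1) = 5.093 Ω
R_th = 5.093 Ω
I_n = V_th/R_th = 0.01306/5.093 = 0.002564 A, and R_n = R_th = 5.093 Ω

Final answer: I_n = 0.002564 A, R_n = 5.093 Ω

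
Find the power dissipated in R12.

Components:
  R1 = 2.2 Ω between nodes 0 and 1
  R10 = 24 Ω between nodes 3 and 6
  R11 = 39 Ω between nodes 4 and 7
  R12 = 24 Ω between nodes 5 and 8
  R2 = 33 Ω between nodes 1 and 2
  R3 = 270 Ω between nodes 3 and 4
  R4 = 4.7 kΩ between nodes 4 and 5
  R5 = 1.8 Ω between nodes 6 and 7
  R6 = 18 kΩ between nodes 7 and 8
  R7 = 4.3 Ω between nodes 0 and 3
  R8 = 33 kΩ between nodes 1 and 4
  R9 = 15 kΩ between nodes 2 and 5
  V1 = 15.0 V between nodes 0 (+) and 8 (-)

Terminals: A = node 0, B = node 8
Nodal analysis, taking node 8 as the 0 V reference.
Source V1 fixes V_0 = 15 V.
KCL at each unknown node (sum of currents leaving = 0; resistances in Ω):
  Node 1: (V_1 - 15)/2.2 + (V_1 - V_2)/33 + (V_1 - V_4)/33000 = 0
  Node 2: (V_2 - V_1)/33 + (V_2 - V_5)/15000 = 0
  Node 3: (V_3 - V_4)/270 + (V_3 - 15)/4.3 + (V_3 - V_6)/24 = 0
  Node 4: (V_4 - V_3)/270 + (V_4 - V_5)/4700 + (V_4 - V_1)/33000 + (V_4 - V_7)/39 = 0
  Node 5: (V_5 - V_4)/4700 + (V_5 - V_2)/15000 + (V_5 - 0)/24 = 0
  Node 6: (V_6 - V_7)/1.8 + (V_6 - V_3)/24 = 0
  Node 7: (V_7 - V_6)/1.8 + (V_7 - 0)/18000 + (V_7 - V_4)/39 = 0
Collecting terms (coefficients in siemens):
  0.4849·V_1 - 0.0303·V_2 - 0.0000303·V_4 = 6.818
  0.03037·V_2 - 0.0303·V_1 - 0.00006667·V_5 = 0
  0.2779·V_3 - 0.003704·V_4 - 0.04167·V_6 = 3.488
  0.02959·V_4 - 0.0000303·V_1 - 0.003704·V_3 - 0.0002128·V_5 - 0.02564·V_7 = 0
  0.04195·V_5 - 0.00006667·V_2 - 0.0002128·V_4 = 0
  0.5972·V_6 - 0.04167·V_3 - 0.5556·V_7 = 0
  0.5813·V_7 - 0.02564·V_4 - 0.5556·V_6 = 0
Solving these 7 simultaneous equations (Gaussian elimination) gives:
  V_1 = 15 V, V_2 = 14.97 V, V_3 = 14.98 V, V_4 = 14.8 V
  V_5 = 0.09887 V, V_6 = 14.9 V, V_7 = 14.9 V
I_R12 = (V_5 - V_8)/R12 = (0.09887 - 0)/24 = 0.00412 A
P_R12 = I_R12² × R12 = (0.00412)² × 24 = 0.0004073 W

Final answer: 0.0004073 W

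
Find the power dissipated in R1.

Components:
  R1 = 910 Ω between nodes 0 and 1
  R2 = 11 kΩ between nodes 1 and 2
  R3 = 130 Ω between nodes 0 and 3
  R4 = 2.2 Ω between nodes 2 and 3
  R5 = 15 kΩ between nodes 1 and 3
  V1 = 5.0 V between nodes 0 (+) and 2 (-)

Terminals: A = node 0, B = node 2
Nodal analysis, taking node 2 as the 0 V reference.
Source V1 fixes V_0 = 5 V.
KCL at each unknown node (sum of currents leaving = 0; resistances in Ω):
  Node 1: (V_1 - 5)/910 + (V_1 - 0)/11000 + (V_1 - V_3)/15000 = 0
  Node 3: (V_3 - 5)/130 + (V_3 - 0)/2.2 + (V_3 - V_1)/15000 = 0
Collecting terms (coefficients in siemens):
  0.001256·V_1 - 0.00006667·V_3 = 0.005495
  0.4623·V_3 - 0.00006667·V_1 = 0.03846
Determinant D = (0.001256)(0.4623) - (-0.00006667)(-0.00006667) = 0.0005809
V_1 = [(0.005495)(0.4623) - (-0.00006667)(0.03846)]/D = 4.377 V
V_3 = [(0.001256)(0.03846) - (0.005495)(-0.00006667)]/D = 0.08383 V
I_R1 = (V_0 - V_1)/R1 = (5 - 4.377)/910 = 0.0006842 A
P_R1 = I_R1² × R1 = (0.0006842)² × 910 = 0.000426 W

Final answer: 0.000426 W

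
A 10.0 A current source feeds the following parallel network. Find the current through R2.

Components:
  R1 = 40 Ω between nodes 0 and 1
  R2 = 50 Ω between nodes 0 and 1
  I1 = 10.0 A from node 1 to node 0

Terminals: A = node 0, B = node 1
All resistors sit directly between nodes 0 and 1, so they are in parallel and share one voltage V; the full source current 10 A splits among them.
1/R_par = 1/40 + 1/50 = 0.045 S  =>  R_par = 22.22 Ω
V = I × R_par = 10 × 22.22 = 222.2 V
I_R2 = V/R2 = 222.2/50 = 4.444 A

Final answer: 4.444 A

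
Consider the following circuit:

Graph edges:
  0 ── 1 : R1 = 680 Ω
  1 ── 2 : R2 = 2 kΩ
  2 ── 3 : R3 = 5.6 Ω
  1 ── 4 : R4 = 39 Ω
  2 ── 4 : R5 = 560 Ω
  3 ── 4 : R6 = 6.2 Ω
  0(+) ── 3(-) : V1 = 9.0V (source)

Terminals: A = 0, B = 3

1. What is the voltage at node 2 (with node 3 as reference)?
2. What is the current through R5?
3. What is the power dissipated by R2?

Nodal analysis, taking node 3 as the 0 V reference.
Source V1 fixes V_0 = 9 V.
KCL at each unknown node (sum of currents leaving = 0; resistances in Ω):
  Node 1: (V_1 - 9)/680 + (V_1 - V_2)/2000 + (V_1 - V_4)/39 = 0
  Node 2: (V_2 - V_1)/2000 + (V_2 - 0)/5.6 + (V_2 - V_4)/560 = 0
  Node 4: (V_4 - V_1)/39 + (V_4 - V_2)/560 + (V_4 - 0)/6.2 = 0
Collecting terms (coefficients in siemens):
  0.02761·V_1 - 0.0005·V_2 - 0.02564·V_4 = 0.01324
  0.1809·V_2 - 0.0005·V_1 - 0.001786·V_4 = 0
  0.1887·V_4 - 0.02564·V_1 - 0.001786·V_2 = 0
Solving these 3 simultaneous equations (Gaussian elimination) gives:
  V_1 = 0.5486 V, V_2 = 0.002253 V, V_4 = 0.07456 V
Part 1:
  Read off the nodal solution: V_2 = 0.002253 V
Part 2:
  I_R5 = (V_2 - V_4)/R5 = (0.002253 - 0.07456)/560 = -0.0001291 A
  Magnitude: I_R5 = 0.0001291 A
Part 3:
  I_R2 = (V_1 - V_2)/R2 = (0.5486 - 0.002253)/2000 = 0.0002732 A
  P_R2 = I_R2² × R2 = (0.0002732)² × 2000 = 0.0001493 W

Final answers:
1. V_2 = 0.002253 V
2. I_R5 = 0.0001291 A
3. P_R2 = 0.0001493 W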